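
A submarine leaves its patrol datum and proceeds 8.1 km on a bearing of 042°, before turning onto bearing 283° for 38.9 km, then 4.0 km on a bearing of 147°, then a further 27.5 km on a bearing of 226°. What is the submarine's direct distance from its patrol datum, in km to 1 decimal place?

Leg 1 (042°, 8.1 km): east 8.1 sin 42° = 5.42, north 8.1 cos 42° = 6.02
Leg 2 (283°, 38.9 km): east 38.9 sin 283° = -37.90, north 38.9 cos 283° = 8.75
Leg 3 (147°, 4.0 km): east 4.0 sin 147° = 2.18, north 4.0 cos 147° = -3.35
Leg 4 (226°, 27.5 km): east 27.5 sin 226° = -19.78, north 27.5 cos 226° = -19.10
Net: -50.09 east, -7.69 north. Distance = √((-50.09)² + (-7.69)²) = 50.673 km.

50.7 km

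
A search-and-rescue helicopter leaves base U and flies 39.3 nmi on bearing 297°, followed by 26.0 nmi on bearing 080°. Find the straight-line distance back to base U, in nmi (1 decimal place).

Leg 1 (297°, 39.3 nmi): east 39.3 sin 297° = -35.02, north 39.3 cos 297° = 17.84
Leg 2 (080°, 26.0 nmi): east 26.0 sin 80° = 25.61, north 26.0 cos 80° = 4.51
Net: -9.41 east, 22.36 north. Distance = √((-9.41)² + (22.36)²) = 24.257 nmi.

24.3 nmi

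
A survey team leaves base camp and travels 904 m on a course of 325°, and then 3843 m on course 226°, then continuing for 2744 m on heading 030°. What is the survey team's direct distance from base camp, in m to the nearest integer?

1963 m

Leg 1 (325°, 904 m): east 904 sin 325° = -518.51, north 904 cos 325° = 740.51
Leg 2 (226°, 3843 m): east 3843 sin 226° = -2764.42, north 3843 cos 226° = -2669.57
Leg 3 (030°, 2744 m): east 2744 sin 30° = 1372.00, north 2744 cos 30° = 2376.37
Net: -1910.94 east, 447.32 north. Distance = √((-1910.94)² + (447.32)²) = 1962.592 m.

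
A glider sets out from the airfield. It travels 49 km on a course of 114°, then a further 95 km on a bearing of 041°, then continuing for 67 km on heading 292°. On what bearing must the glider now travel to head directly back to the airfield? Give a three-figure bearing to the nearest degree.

210°

Leg 1 (114°, 49 km): east 49 sin 114° = 44.76, north 49 cos 114° = -19.93
Leg 2 (041°, 95 km): east 95 sin 41° = 62.33, north 95 cos 41° = 71.70
Leg 3 (292°, 67 km): east 67 sin 292° = -62.12, north 67 cos 292° = 25.10
Net displacement: 44.97 east, 76.87 north. Direction back to start is (-44.97, -76.87): bearing = atan2(-44.97, -76.87) mod 360° = 210.33° ≈ 210°.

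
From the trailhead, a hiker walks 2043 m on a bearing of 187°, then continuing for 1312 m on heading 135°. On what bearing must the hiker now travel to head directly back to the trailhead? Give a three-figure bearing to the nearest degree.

Leg 1 (187°, 2043 m): east 2043 sin 187° = -248.98, north 2043 cos 187° = -2027.77
Leg 2 (135°, 1312 m): east 1312 sin 135° = 927.72, north 1312 cos 135° = -927.72
Net displacement: 678.75 east, -2955.50 north. Direction back to start is (-678.75, 2955.50): bearing = atan2(-678.75, 2955.50) mod 360° = 347.07° ≈ 347°.

347°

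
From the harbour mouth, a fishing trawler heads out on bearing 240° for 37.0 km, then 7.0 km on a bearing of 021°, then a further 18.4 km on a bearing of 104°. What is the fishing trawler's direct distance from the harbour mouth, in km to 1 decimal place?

20.1 km

Leg 1 (240°, 37.0 km): east 37.0 sin 240° = -32.04, north 37.0 cos 240° = -18.50
Leg 2 (021°, 7.0 km): east 7.0 sin 21° = 2.51, north 7.0 cos 21° = 6.54
Leg 3 (104°, 18.4 km): east 18.4 sin 104° = 17.85, north 18.4 cos 104° = -4.45
Net: -11.68 east, -16.42 north. Distance = √((-11.68)² + (-16.42)²) = 20.148 km.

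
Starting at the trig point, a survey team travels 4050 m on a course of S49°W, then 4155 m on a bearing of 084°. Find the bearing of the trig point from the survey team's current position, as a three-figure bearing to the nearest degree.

Leg 1 (S49°W, 4050 m): east 4050 sin 229° = -3056.57, north 4050 cos 229° = -2657.04
Leg 2 (084°, 4155 m): east 4155 sin 84° = 4132.24, north 4155 cos 84° = 434.32
Net displacement: 1075.66 east, -2222.72 north. Direction back to start is (-1075.66, 2222.72): bearing = atan2(-1075.66, 2222.72) mod 360° = 334.18° ≈ 334°.

334°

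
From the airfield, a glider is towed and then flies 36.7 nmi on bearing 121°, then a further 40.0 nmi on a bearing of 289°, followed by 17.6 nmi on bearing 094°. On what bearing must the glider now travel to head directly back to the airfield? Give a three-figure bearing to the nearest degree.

Leg 1 (121°, 36.7 nmi): east 36.7 sin 121° = 31.46, north 36.7 cos 121° = -18.90
Leg 2 (289°, 40.0 nmi): east 40.0 sin 289° = -37.82, north 40.0 cos 289° = 13.02
Leg 3 (094°, 17.6 nmi): east 17.6 sin 94° = 17.56, north 17.6 cos 94° = -1.23
Net displacement: 11.19 east, -7.11 north. Direction back to start is (-11.19, 7.11): bearing = atan2(-11.19, 7.11) mod 360° = 302.41° ≈ 302°.

302°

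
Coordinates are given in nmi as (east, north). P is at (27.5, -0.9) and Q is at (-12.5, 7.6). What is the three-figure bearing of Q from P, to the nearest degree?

282°

Δeast = -12.5 − 27.5 = -40.00; Δnorth = 7.6 − -0.9 = 8.50.
Bearing = atan2(Δeast, Δnorth) mod 360° = 282.00° ≈ 282°.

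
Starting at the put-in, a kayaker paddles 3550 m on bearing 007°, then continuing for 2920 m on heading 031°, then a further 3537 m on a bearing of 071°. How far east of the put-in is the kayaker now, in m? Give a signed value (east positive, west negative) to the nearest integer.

Leg 1 (007°, 3550 m): east 3550 sin 7° = 432.64, north 3550 cos 7° = 3523.54
Leg 2 (031°, 2920 m): east 2920 sin 31° = 1503.91, north 2920 cos 31° = 2502.93
Leg 3 (071°, 3537 m): east 3537 sin 71° = 3344.30, north 3537 cos 71° = 1151.53
Net east component: 5280.85 m.

5281 m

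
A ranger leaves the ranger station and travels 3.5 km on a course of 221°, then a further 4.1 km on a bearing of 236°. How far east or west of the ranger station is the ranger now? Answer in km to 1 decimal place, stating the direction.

Leg 1 (221°, 3.5 km): east 3.5 sin 221° = -2.30, north 3.5 cos 221° = -2.64
Leg 2 (236°, 4.1 km): east 4.1 sin 236° = -3.40, north 4.1 cos 236° = -2.29
Net east component: -5.70 km.

5.7 km west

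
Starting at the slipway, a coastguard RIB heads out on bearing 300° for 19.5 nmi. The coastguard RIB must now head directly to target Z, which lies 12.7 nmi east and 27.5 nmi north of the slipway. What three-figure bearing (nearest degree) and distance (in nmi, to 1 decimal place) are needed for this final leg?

059°, 34.5 nmi

Leg 1 (300°, 19.5 nmi): east 19.5 sin 300° = -16.89, north 19.5 cos 300° = 9.75
Current position: (-16.89, 9.75). Target: (12.7, 27.5). Remaining: Δeast = 29.59, Δnorth = 17.75.
Bearing = atan2(29.59, 17.75) mod 360° = 59.04°; distance = √((29.59)² + (17.75)²) = 34.503 nmi.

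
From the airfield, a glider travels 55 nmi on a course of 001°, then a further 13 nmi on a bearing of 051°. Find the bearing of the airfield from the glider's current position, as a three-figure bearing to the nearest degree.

190°

Leg 1 (001°, 55 nmi): east 55 sin 1° = 0.96, north 55 cos 1° = 54.99
Leg 2 (051°, 13 nmi): east 13 sin 51° = 10.10, north 13 cos 51° = 8.18
Net displacement: 11.06 east, 63.17 north. Direction back to start is (-11.06, -63.17): bearing = atan2(-11.06, -63.17) mod 360° = 189.93° ≈ 190°.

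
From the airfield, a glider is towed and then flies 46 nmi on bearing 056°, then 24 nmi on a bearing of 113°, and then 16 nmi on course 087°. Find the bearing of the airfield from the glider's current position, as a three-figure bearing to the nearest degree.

257°

Leg 1 (056°, 46 nmi): east 46 sin 56° = 38.14, north 46 cos 56° = 25.72
Leg 2 (113°, 24 nmi): east 24 sin 113° = 22.09, north 24 cos 113° = -9.38
Leg 3 (087°, 16 nmi): east 16 sin 87° = 15.98, north 16 cos 87° = 0.84
Net displacement: 76.21 east, 17.18 north. Direction back to start is (-76.21, -17.18): bearing = atan2(-76.21, -17.18) mod 360° = 257.29° ≈ 257°.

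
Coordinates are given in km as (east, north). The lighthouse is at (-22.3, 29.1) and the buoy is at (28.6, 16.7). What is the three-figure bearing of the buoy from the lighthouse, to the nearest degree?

Δeast = 28.6 − -22.3 = 50.90; Δnorth = 16.7 − 29.1 = -12.40.
Bearing = atan2(Δeast, Δnorth) mod 360° = 103.69° ≈ 104°.

104°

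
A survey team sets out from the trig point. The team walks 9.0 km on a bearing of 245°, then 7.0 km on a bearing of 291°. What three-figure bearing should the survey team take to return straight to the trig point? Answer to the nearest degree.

Leg 1 (245°, 9.0 km): east 9.0 sin 245° = -8.16, north 9.0 cos 245° = -3.80
Leg 2 (291°, 7.0 km): east 7.0 sin 291° = -6.54, north 7.0 cos 291° = 2.51
Net displacement: -14.69 east, -1.29 north. Direction back to start is (14.69, 1.29): bearing = atan2(14.69, 1.29) mod 360° = 84.96° ≈ 085°.

085°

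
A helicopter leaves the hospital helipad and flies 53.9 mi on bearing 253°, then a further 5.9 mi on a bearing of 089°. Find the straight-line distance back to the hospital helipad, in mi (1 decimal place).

Leg 1 (253°, 53.9 mi): east 53.9 sin 253° = -51.54, north 53.9 cos 253° = -15.76
Leg 2 (089°, 5.9 mi): east 5.9 sin 89° = 5.90, north 5.9 cos 89° = 0.10
Net: -45.65 east, -15.66 north. Distance = √((-45.65)² + (-15.66)²) = 48.256 mi.

48.3 mi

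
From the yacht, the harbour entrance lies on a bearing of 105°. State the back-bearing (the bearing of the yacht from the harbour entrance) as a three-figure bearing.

285°

Back-bearing = 105° + 180° = 285°.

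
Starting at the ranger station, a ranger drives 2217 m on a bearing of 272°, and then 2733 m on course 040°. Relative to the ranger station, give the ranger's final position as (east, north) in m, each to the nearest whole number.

Leg 1 (272°, 2217 m): east 2217 sin 272° = -2215.65, north 2217 cos 272° = 77.37
Leg 2 (040°, 2733 m): east 2733 sin 40° = 1756.74, north 2733 cos 40° = 2093.60
Summing: -458.91 m east, 2170.97 m north → (-459, 2171).

(-459, 2171)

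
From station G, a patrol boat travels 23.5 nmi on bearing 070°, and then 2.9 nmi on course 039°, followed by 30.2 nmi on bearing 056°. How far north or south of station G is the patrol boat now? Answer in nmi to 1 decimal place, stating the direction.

Leg 1 (070°, 23.5 nmi): east 23.5 sin 70° = 22.08, north 23.5 cos 70° = 8.04
Leg 2 (039°, 2.9 nmi): east 2.9 sin 39° = 1.83, north 2.9 cos 39° = 2.25
Leg 3 (056°, 30.2 nmi): east 30.2 sin 56° = 25.04, north 30.2 cos 56° = 16.89
Net north component: 27.18 nmi.

27.2 nmi north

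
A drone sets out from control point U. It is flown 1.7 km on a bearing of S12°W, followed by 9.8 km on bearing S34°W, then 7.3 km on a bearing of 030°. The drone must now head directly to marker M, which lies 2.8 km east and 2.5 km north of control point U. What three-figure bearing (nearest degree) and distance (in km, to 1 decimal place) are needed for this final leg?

040°, 7.8 km

Leg 1 (S12°W, 1.7 km): east 1.7 sin 192° = -0.35, north 1.7 cos 192° = -1.66
Leg 2 (S34°W, 9.8 km): east 9.8 sin 214° = -5.48, north 9.8 cos 214° = -8.12
Leg 3 (030°, 7.3 km): east 7.3 sin 30° = 3.65, north 7.3 cos 30° = 6.32
Current position: (-2.18, -3.47). Target: (2.8, 2.5). Remaining: Δeast = 4.98, Δnorth = 5.97.
Bearing = atan2(4.98, 5.97) mod 360° = 39.88°; distance = √((4.98)² + (5.97)²) = 7.773 km.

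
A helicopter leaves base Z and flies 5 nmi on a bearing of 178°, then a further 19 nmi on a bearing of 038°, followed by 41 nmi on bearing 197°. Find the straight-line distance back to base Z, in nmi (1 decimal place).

29.2 nmi

Leg 1 (178°, 5 nmi): east 5 sin 178° = 0.17, north 5 cos 178° = -5.00
Leg 2 (038°, 19 nmi): east 19 sin 38° = 11.70, north 19 cos 38° = 14.97
Leg 3 (197°, 41 nmi): east 41 sin 197° = -11.99, north 41 cos 197° = -39.21
Net: -0.12 east, -29.23 north. Distance = √((-0.12)² + (-29.23)²) = 29.233 nmi.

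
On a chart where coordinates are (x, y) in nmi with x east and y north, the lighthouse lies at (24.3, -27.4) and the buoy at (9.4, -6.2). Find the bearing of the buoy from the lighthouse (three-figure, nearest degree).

325°

Δeast = 9.4 − 24.3 = -14.90; Δnorth = -6.2 − -27.4 = 21.20.
Bearing = atan2(Δeast, Δnorth) mod 360° = 324.90° ≈ 325°.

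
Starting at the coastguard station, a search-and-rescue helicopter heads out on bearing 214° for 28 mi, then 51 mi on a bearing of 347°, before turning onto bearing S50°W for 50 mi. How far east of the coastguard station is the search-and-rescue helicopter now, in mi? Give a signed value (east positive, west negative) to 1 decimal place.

Leg 1 (214°, 28 mi): east 28 sin 214° = -15.66, north 28 cos 214° = -23.21
Leg 2 (347°, 51 mi): east 51 sin 347° = -11.47, north 51 cos 347° = 49.69
Leg 3 (S50°W, 50 mi): east 50 sin 230° = -38.30, north 50 cos 230° = -32.14
Net east component: -65.43 mi.

-65.4 mi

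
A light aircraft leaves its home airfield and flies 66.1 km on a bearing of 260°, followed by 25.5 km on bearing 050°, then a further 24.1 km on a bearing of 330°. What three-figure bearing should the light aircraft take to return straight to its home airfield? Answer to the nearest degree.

Leg 1 (260°, 66.1 km): east 66.1 sin 260° = -65.10, north 66.1 cos 260° = -11.48
Leg 2 (050°, 25.5 km): east 25.5 sin 50° = 19.53, north 25.5 cos 50° = 16.39
Leg 3 (330°, 24.1 km): east 24.1 sin 330° = -12.05, north 24.1 cos 330° = 20.87
Net displacement: -57.61 east, 25.78 north. Direction back to start is (57.61, -25.78): bearing = atan2(57.61, -25.78) mod 360° = 114.11° ≈ 114°.

114°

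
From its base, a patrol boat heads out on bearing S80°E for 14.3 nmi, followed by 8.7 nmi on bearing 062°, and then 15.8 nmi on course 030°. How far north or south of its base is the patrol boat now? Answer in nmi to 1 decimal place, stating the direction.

Leg 1 (S80°E, 14.3 nmi): east 14.3 sin 100° = 14.08, north 14.3 cos 100° = -2.48
Leg 2 (062°, 8.7 nmi): east 8.7 sin 62° = 7.68, north 8.7 cos 62° = 4.08
Leg 3 (030°, 15.8 nmi): east 15.8 sin 30° = 7.90, north 15.8 cos 30° = 13.68
Net north component: 15.28 nmi.

15.3 nmi north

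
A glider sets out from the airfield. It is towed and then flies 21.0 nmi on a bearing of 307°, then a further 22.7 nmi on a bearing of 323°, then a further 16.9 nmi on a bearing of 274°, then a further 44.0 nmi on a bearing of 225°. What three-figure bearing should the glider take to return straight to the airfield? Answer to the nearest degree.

091°

Leg 1 (307°, 21.0 nmi): east 21.0 sin 307° = -16.77, north 21.0 cos 307° = 12.64
Leg 2 (323°, 22.7 nmi): east 22.7 sin 323° = -13.66, north 22.7 cos 323° = 18.13
Leg 3 (274°, 16.9 nmi): east 16.9 sin 274° = -16.86, north 16.9 cos 274° = 1.18
Leg 4 (225°, 44.0 nmi): east 44.0 sin 225° = -31.11, north 44.0 cos 225° = -31.11
Net displacement: -78.40 east, 0.83 north. Direction back to start is (78.40, -0.83): bearing = atan2(78.40, -0.83) mod 360° = 90.61° ≈ 091°.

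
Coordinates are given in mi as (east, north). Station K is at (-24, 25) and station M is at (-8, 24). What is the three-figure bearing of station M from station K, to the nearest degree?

094°

Δeast = -8 − -24 = 16.00; Δnorth = 24 − 25 = -1.00.
Bearing = atan2(Δeast, Δnorth) mod 360° = 93.58° ≈ 094°.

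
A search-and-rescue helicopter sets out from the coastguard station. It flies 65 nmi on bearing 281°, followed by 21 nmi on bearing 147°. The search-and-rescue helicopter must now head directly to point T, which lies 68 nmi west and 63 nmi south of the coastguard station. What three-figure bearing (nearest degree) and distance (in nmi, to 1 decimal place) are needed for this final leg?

Leg 1 (281°, 65 nmi): east 65 sin 281° = -63.81, north 65 cos 281° = 12.40
Leg 2 (147°, 21 nmi): east 21 sin 147° = 11.44, north 21 cos 147° = -17.61
Current position: (-52.37, -5.21). Target: (-68, -63). Remaining: Δeast = -15.63, Δnorth = -57.79.
Bearing = atan2(-15.63, -57.79) mod 360° = 195.14°; distance = √((-15.63)² + (-57.79)²) = 59.867 nmi.

195°, 59.9 nmi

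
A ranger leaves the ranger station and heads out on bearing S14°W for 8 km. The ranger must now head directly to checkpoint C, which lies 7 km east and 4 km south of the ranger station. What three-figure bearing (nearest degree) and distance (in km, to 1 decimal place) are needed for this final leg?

067°, 9.7 km

Leg 1 (S14°W, 8 km): east 8 sin 194° = -1.94, north 8 cos 194° = -7.76
Current position: (-1.94, -7.76). Target: (7, -4). Remaining: Δeast = 8.94, Δnorth = 3.76.
Bearing = atan2(8.94, 3.76) mod 360° = 67.17°; distance = √((8.94)² + (3.76)²) = 9.695 km.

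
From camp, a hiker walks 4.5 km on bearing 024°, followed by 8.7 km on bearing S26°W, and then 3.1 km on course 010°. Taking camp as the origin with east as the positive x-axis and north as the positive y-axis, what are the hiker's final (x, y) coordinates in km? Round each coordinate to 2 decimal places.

Leg 1 (024°, 4.5 km): east 4.5 sin 24° = 1.83, north 4.5 cos 24° = 4.11
Leg 2 (S26°W, 8.7 km): east 8.7 sin 206° = -3.81, north 8.7 cos 206° = -7.82
Leg 3 (010°, 3.1 km): east 3.1 sin 10° = 0.54, north 3.1 cos 10° = 3.05
Summing: -1.45 km east, -0.66 km north → (-1.45, -0.66).

(-1.45, -0.66)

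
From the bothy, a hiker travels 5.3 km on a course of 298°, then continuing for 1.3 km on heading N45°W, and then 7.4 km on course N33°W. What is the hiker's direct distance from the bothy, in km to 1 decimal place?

13.6 km

Leg 1 (298°, 5.3 km): east 5.3 sin 298° = -4.68, north 5.3 cos 298° = 2.49
Leg 2 (N45°W, 1.3 km): east 1.3 sin 315° = -0.92, north 1.3 cos 315° = 0.92
Leg 3 (N33°W, 7.4 km): east 7.4 sin 327° = -4.03, north 7.4 cos 327° = 6.21
Net: -9.63 east, 9.61 north. Distance = √((-9.63)² + (9.61)²) = 13.607 km.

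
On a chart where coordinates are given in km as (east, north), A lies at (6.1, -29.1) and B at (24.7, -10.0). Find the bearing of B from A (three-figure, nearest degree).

044°

Δeast = 24.7 − 6.1 = 18.60; Δnorth = -10.0 − -29.1 = 19.10.
Bearing = atan2(Δeast, Δnorth) mod 360° = 44.24° ≈ 044°.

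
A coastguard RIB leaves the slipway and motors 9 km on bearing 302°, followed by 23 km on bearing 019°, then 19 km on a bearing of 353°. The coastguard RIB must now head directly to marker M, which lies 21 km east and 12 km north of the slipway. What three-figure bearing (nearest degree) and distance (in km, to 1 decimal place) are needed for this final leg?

Leg 1 (302°, 9 km): east 9 sin 302° = -7.63, north 9 cos 302° = 4.77
Leg 2 (019°, 23 km): east 23 sin 19° = 7.49, north 23 cos 19° = 21.75
Leg 3 (353°, 19 km): east 19 sin 353° = -2.32, north 19 cos 353° = 18.86
Current position: (-2.46, 45.37). Target: (21, 12). Remaining: Δeast = 23.46, Δnorth = -33.37.
Bearing = atan2(23.46, -33.37) mod 360° = 144.90°; distance = √((23.46)² + (-33.37)²) = 40.795 km.

145°, 40.8 km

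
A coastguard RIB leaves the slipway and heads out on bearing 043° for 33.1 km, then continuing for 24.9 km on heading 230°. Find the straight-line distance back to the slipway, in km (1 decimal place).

8.9 km

Leg 1 (043°, 33.1 km): east 33.1 sin 43° = 22.57, north 33.1 cos 43° = 24.21
Leg 2 (230°, 24.9 km): east 24.9 sin 230° = -19.07, north 24.9 cos 230° = -16.01
Net: 3.50 east, 8.20 north. Distance = √((3.50)² + (8.20)²) = 8.918 km.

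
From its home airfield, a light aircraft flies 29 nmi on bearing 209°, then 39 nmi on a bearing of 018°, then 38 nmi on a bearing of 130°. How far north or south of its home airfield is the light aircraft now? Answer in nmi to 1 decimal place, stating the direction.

Leg 1 (209°, 29 nmi): east 29 sin 209° = -14.06, north 29 cos 209° = -25.36
Leg 2 (018°, 39 nmi): east 39 sin 18° = 12.05, north 39 cos 18° = 37.09
Leg 3 (130°, 38 nmi): east 38 sin 130° = 29.11, north 38 cos 130° = -24.43
Net north component: -12.70 nmi.

12.7 nmi south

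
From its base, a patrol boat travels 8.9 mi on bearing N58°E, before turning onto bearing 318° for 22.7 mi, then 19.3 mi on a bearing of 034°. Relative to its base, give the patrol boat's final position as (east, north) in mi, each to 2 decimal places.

(3.15, 37.59)

Leg 1 (N58°E, 8.9 mi): east 8.9 sin 58° = 7.55, north 8.9 cos 58° = 4.72
Leg 2 (318°, 22.7 mi): east 22.7 sin 318° = -15.19, north 22.7 cos 318° = 16.87
Leg 3 (034°, 19.3 mi): east 19.3 sin 34° = 10.79, north 19.3 cos 34° = 16.00
Summing: 3.15 mi east, 37.59 mi north → (3.15, 37.59).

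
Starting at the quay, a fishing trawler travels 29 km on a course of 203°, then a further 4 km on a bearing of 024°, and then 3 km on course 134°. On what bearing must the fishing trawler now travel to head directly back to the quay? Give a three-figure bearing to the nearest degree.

Leg 1 (203°, 29 km): east 29 sin 203° = -11.33, north 29 cos 203° = -26.69
Leg 2 (024°, 4 km): east 4 sin 24° = 1.63, north 4 cos 24° = 3.65
Leg 3 (134°, 3 km): east 3 sin 134° = 2.16, north 3 cos 134° = -2.08
Net displacement: -7.55 east, -25.12 north. Direction back to start is (7.55, 25.12): bearing = atan2(7.55, 25.12) mod 360° = 16.72° ≈ 017°.

017°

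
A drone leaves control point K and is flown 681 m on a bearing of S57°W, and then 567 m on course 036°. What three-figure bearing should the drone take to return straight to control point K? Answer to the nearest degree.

Leg 1 (S57°W, 681 m): east 681 sin 237° = -571.13, north 681 cos 237° = -370.90
Leg 2 (036°, 567 m): east 567 sin 36° = 333.27, north 567 cos 36° = 458.71
Net displacement: -237.86 east, 87.81 north. Direction back to start is (237.86, -87.81): bearing = atan2(237.86, -87.81) mod 360° = 110.26° ≈ 110°.

110°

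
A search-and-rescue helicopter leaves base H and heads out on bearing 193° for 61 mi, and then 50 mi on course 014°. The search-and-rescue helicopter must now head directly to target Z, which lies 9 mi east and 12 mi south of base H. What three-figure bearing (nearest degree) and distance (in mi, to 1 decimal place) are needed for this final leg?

096°, 10.7 mi

Leg 1 (193°, 61 mi): east 61 sin 193° = -13.72, north 61 cos 193° = -59.44
Leg 2 (014°, 50 mi): east 50 sin 14° = 12.10, north 50 cos 14° = 48.51
Current position: (-1.63, -10.92). Target: (9, -12). Remaining: Δeast = 10.63, Δnorth = -1.08.
Bearing = atan2(10.63, -1.08) mod 360° = 95.79°; distance = √((10.63)² + (-1.08)²) = 10.680 mi.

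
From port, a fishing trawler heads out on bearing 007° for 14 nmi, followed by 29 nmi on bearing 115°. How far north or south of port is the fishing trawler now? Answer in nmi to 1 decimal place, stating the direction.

Leg 1 (007°, 14 nmi): east 14 sin 7° = 1.71, north 14 cos 7° = 13.90
Leg 2 (115°, 29 nmi): east 29 sin 115° = 26.28, north 29 cos 115° = -12.26
Net north component: 1.64 nmi.

1.6 nmi north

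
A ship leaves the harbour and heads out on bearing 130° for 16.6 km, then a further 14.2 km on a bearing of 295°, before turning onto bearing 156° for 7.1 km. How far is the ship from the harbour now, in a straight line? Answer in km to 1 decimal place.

11.5 km

Leg 1 (130°, 16.6 km): east 16.6 sin 130° = 12.72, north 16.6 cos 130° = -10.67
Leg 2 (295°, 14.2 km): east 14.2 sin 295° = -12.87, north 14.2 cos 295° = 6.00
Leg 3 (156°, 7.1 km): east 7.1 sin 156° = 2.89, north 7.1 cos 156° = -6.49
Net: 2.73 east, -11.16 north. Distance = √((2.73)² + (-11.16)²) = 11.486 km.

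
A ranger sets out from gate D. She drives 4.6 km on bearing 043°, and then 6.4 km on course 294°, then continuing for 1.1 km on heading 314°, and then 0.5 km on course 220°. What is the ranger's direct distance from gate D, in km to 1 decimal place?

7.4 km

Leg 1 (043°, 4.6 km): east 4.6 sin 43° = 3.14, north 4.6 cos 43° = 3.36
Leg 2 (294°, 6.4 km): east 6.4 sin 294° = -5.85, north 6.4 cos 294° = 2.60
Leg 3 (314°, 1.1 km): east 1.1 sin 314° = -0.79, north 1.1 cos 314° = 0.76
Leg 4 (220°, 0.5 km): east 0.5 sin 220° = -0.32, north 0.5 cos 220° = -0.38
Net: -3.82 east, 6.35 north. Distance = √((-3.82)² + (6.35)²) = 7.410 km.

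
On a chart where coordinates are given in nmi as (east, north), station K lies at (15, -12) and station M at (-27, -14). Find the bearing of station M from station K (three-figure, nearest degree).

Δeast = -27 − 15 = -42.00; Δnorth = -14 − -12 = -2.00.
Bearing = atan2(Δeast, Δnorth) mod 360° = 267.27° ≈ 267°.

267°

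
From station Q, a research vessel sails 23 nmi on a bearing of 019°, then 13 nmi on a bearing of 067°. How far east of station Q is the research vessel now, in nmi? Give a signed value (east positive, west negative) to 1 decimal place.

Leg 1 (019°, 23 nmi): east 23 sin 19° = 7.49, north 23 cos 19° = 21.75
Leg 2 (067°, 13 nmi): east 13 sin 67° = 11.97, north 13 cos 67° = 5.08
Net east component: 19.45 nmi.

19.5 nmi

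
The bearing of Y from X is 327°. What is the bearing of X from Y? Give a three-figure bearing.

147°

Back-bearing = 327° − 180° = 147°.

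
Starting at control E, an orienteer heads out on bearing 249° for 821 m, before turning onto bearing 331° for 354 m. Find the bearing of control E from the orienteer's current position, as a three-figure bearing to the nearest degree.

091°

Leg 1 (249°, 821 m): east 821 sin 249° = -766.47, north 821 cos 249° = -294.22
Leg 2 (331°, 354 m): east 354 sin 331° = -171.62, north 354 cos 331° = 309.62
Net displacement: -938.09 east, 15.40 north. Direction back to start is (938.09, -15.40): bearing = atan2(938.09, -15.40) mod 360° = 90.94° ≈ 091°.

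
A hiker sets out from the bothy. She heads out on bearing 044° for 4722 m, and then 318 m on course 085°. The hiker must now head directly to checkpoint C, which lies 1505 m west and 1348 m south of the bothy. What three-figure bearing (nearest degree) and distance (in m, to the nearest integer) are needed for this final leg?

227°, 6986 m

Leg 1 (044°, 4722 m): east 4722 sin 44° = 3280.18, north 4722 cos 44° = 3396.72
Leg 2 (085°, 318 m): east 318 sin 85° = 316.79, north 318 cos 85° = 27.72
Current position: (3596.97, 3424.44). Target: (-1505, -1348). Remaining: Δeast = -5101.97, Δnorth = -4772.44.
Bearing = atan2(-5101.97, -4772.44) mod 360° = 226.91°; distance = √((-5101.97)² + (-4772.44)²) = 6986.146 m.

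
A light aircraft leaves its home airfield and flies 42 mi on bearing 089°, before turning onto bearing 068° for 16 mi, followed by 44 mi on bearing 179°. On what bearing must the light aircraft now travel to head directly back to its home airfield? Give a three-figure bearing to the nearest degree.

Leg 1 (089°, 42 mi): east 42 sin 89° = 41.99, north 42 cos 89° = 0.73
Leg 2 (068°, 16 mi): east 16 sin 68° = 14.83, north 16 cos 68° = 5.99
Leg 3 (179°, 44 mi): east 44 sin 179° = 0.77, north 44 cos 179° = -43.99
Net displacement: 57.60 east, -37.27 north. Direction back to start is (-57.60, 37.27): bearing = atan2(-57.60, 37.27) mod 360° = 302.90° ≈ 303°.

303°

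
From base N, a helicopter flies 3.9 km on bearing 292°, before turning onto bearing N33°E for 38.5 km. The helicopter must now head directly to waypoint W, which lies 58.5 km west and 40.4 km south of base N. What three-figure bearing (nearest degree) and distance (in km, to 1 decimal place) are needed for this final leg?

Leg 1 (292°, 3.9 km): east 3.9 sin 292° = -3.62, north 3.9 cos 292° = 1.46
Leg 2 (N33°E, 38.5 km): east 38.5 sin 33° = 20.97, north 38.5 cos 33° = 32.29
Current position: (17.35, 33.75). Target: (-58.5, -40.4). Remaining: Δeast = -75.85, Δnorth = -74.15.
Bearing = atan2(-75.85, -74.15) mod 360° = 225.65°; distance = √((-75.85)² + (-74.15)²) = 106.075 km.

226°, 106.1 km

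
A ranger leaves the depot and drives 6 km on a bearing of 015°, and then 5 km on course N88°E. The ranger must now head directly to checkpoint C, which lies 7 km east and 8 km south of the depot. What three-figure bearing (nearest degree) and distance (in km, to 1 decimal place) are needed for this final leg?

178°, 14.0 km

Leg 1 (015°, 6 km): east 6 sin 15° = 1.55, north 6 cos 15° = 5.80
Leg 2 (N88°E, 5 km): east 5 sin 88° = 5.00, north 5 cos 88° = 0.17
Current position: (6.55, 5.97). Target: (7, -8). Remaining: Δeast = 0.45, Δnorth = -13.97.
Bearing = atan2(0.45, -13.97) mod 360° = 178.15°; distance = √((0.45)² + (-13.97)²) = 13.977 km.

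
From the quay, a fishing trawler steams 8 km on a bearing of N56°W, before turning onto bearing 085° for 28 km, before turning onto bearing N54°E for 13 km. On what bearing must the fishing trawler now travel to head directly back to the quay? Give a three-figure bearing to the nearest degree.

Leg 1 (N56°W, 8 km): east 8 sin 304° = -6.63, north 8 cos 304° = 4.47
Leg 2 (085°, 28 km): east 28 sin 85° = 27.89, north 28 cos 85° = 2.44
Leg 3 (N54°E, 13 km): east 13 sin 54° = 10.52, north 13 cos 54° = 7.64
Net displacement: 31.78 east, 14.56 north. Direction back to start is (-31.78, -14.56): bearing = atan2(-31.78, -14.56) mod 360° = 245.39° ≈ 245°.

245°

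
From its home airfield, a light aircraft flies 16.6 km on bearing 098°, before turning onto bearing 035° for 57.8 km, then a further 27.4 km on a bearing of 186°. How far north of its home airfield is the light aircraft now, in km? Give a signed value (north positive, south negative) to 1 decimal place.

Leg 1 (098°, 16.6 km): east 16.6 sin 98° = 16.44, north 16.6 cos 98° = -2.31
Leg 2 (035°, 57.8 km): east 57.8 sin 35° = 33.15, north 57.8 cos 35° = 47.35
Leg 3 (186°, 27.4 km): east 27.4 sin 186° = -2.86, north 27.4 cos 186° = -27.25
Net north component: 17.79 km.

17.8 km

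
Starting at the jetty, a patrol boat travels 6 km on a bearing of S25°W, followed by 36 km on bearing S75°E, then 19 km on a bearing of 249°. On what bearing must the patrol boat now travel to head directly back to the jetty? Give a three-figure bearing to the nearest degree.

Leg 1 (S25°W, 6 km): east 6 sin 205° = -2.54, north 6 cos 205° = -5.44
Leg 2 (S75°E, 36 km): east 36 sin 105° = 34.77, north 36 cos 105° = -9.32
Leg 3 (249°, 19 km): east 19 sin 249° = -17.74, north 19 cos 249° = -6.81
Net displacement: 14.50 east, -21.56 north. Direction back to start is (-14.50, 21.56): bearing = atan2(-14.50, 21.56) mod 360° = 326.08° ≈ 326°.

326°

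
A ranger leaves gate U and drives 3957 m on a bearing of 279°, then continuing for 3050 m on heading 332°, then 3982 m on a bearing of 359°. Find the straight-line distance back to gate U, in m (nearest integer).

Leg 1 (279°, 3957 m): east 3957 sin 279° = -3908.28, north 3957 cos 279° = 619.01
Leg 2 (332°, 3050 m): east 3050 sin 332° = -1431.89, north 3050 cos 332° = 2692.99
Leg 3 (359°, 3982 m): east 3982 sin 359° = -69.50, north 3982 cos 359° = 3981.39
Net: -5409.67 east, 7293.39 north. Distance = √((-5409.67)² + (7293.39)²) = 9080.644 m.

9081 m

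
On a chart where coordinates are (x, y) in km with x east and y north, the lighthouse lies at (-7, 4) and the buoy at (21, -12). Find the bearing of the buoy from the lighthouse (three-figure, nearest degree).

Δeast = 21 − -7 = 28.00; Δnorth = -12 − 4 = -16.00.
Bearing = atan2(Δeast, Δnorth) mod 360° = 119.74° ≈ 120°.

120°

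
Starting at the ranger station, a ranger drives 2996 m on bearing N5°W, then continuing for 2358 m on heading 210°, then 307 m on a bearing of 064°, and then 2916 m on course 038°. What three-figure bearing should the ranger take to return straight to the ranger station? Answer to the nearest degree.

Leg 1 (N5°W, 2996 m): east 2996 sin 355° = -261.12, north 2996 cos 355° = 2984.60
Leg 2 (210°, 2358 m): east 2358 sin 210° = -1179.00, north 2358 cos 210° = -2042.09
Leg 3 (064°, 307 m): east 307 sin 64° = 275.93, north 307 cos 64° = 134.58
Leg 4 (038°, 2916 m): east 2916 sin 38° = 1795.27, north 2916 cos 38° = 2297.84
Net displacement: 631.08 east, 3374.93 north. Direction back to start is (-631.08, -3374.93): bearing = atan2(-631.08, -3374.93) mod 360° = 190.59° ≈ 191°.

191°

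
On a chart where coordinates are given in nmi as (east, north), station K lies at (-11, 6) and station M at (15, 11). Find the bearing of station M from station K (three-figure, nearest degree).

079°

Δeast = 15 − -11 = 26.00; Δnorth = 11 − 6 = 5.00.
Bearing = atan2(Δeast, Δnorth) mod 360° = 79.11° ≈ 079°.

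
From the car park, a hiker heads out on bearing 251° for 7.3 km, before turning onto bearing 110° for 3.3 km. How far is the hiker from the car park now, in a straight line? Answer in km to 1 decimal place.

5.2 km

Leg 1 (251°, 7.3 km): east 7.3 sin 251° = -6.90, north 7.3 cos 251° = -2.38
Leg 2 (110°, 3.3 km): east 3.3 sin 110° = 3.10, north 3.3 cos 110° = -1.13
Net: -3.80 east, -3.51 north. Distance = √((-3.80)² + (-3.51)²) = 5.171 km.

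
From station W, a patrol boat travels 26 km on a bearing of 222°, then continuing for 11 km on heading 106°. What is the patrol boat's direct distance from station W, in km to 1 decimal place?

Leg 1 (222°, 26 km): east 26 sin 222° = -17.40, north 26 cos 222° = -19.32
Leg 2 (106°, 11 km): east 11 sin 106° = 10.57, north 11 cos 106° = -3.03
Net: -6.82 east, -22.35 north. Distance = √((-6.82)² + (-22.35)²) = 23.372 km.

23.4 km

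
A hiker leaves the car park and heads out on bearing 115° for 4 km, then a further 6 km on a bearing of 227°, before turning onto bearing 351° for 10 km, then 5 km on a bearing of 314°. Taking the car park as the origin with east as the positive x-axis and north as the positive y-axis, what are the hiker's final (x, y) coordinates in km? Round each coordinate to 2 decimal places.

Leg 1 (115°, 4 km): east 4 sin 115° = 3.63, north 4 cos 115° = -1.69
Leg 2 (227°, 6 km): east 6 sin 227° = -4.39, north 6 cos 227° = -4.09
Leg 3 (351°, 10 km): east 10 sin 351° = -1.56, north 10 cos 351° = 9.88
Leg 4 (314°, 5 km): east 5 sin 314° = -3.60, north 5 cos 314° = 3.47
Summing: -5.92 km east, 7.57 km north → (-5.92, 7.57).

(-5.92, 7.57)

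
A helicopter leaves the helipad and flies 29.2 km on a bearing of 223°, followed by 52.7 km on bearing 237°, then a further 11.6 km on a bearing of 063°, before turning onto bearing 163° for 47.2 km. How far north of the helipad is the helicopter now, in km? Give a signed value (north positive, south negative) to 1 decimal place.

Leg 1 (223°, 29.2 km): east 29.2 sin 223° = -19.91, north 29.2 cos 223° = -21.36
Leg 2 (237°, 52.7 km): east 52.7 sin 237° = -44.20, north 52.7 cos 237° = -28.70
Leg 3 (063°, 11.6 km): east 11.6 sin 63° = 10.34, north 11.6 cos 63° = 5.27
Leg 4 (163°, 47.2 km): east 47.2 sin 163° = 13.80, north 47.2 cos 163° = -45.14
Net north component: -89.93 km.

-89.9 km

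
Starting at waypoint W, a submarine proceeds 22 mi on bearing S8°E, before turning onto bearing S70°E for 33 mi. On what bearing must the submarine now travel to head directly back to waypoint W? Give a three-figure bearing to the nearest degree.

Leg 1 (S8°E, 22 mi): east 22 sin 172° = 3.06, north 22 cos 172° = -21.79
Leg 2 (S70°E, 33 mi): east 33 sin 110° = 31.01, north 33 cos 110° = -11.29
Net displacement: 34.07 east, -33.07 north. Direction back to start is (-34.07, 33.07): bearing = atan2(-34.07, 33.07) mod 360° = 314.15° ≈ 314°.

314°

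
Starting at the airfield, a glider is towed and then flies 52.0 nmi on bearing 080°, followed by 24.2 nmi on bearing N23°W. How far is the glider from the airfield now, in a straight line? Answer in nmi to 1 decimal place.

52.2 nmi

Leg 1 (080°, 52.0 nmi): east 52.0 sin 80° = 51.21, north 52.0 cos 80° = 9.03
Leg 2 (N23°W, 24.2 nmi): east 24.2 sin 337° = -9.46, north 24.2 cos 337° = 22.28
Net: 41.75 east, 31.31 north. Distance = √((41.75)² + (31.31)²) = 52.187 nmi.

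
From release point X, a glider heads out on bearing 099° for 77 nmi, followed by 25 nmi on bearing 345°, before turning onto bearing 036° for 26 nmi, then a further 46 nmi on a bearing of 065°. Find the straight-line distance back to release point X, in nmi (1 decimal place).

137.0 nmi

Leg 1 (099°, 77 nmi): east 77 sin 99° = 76.05, north 77 cos 99° = -12.05
Leg 2 (345°, 25 nmi): east 25 sin 345° = -6.47, north 25 cos 345° = 24.15
Leg 3 (036°, 26 nmi): east 26 sin 36° = 15.28, north 26 cos 36° = 21.03
Leg 4 (065°, 46 nmi): east 46 sin 65° = 41.69, north 46 cos 65° = 19.44
Net: 126.55 east, 52.58 north. Distance = √((126.55)² + (52.58)²) = 137.041 nmi.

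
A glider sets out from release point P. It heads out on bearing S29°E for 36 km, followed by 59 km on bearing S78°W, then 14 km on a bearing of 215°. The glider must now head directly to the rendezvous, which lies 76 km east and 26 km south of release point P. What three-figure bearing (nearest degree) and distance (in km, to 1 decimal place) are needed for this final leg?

077°, 127.7 km

Leg 1 (S29°E, 36 km): east 36 sin 151° = 17.45, north 36 cos 151° = -31.49
Leg 2 (S78°W, 59 km): east 59 sin 258° = -57.71, north 59 cos 258° = -12.27
Leg 3 (215°, 14 km): east 14 sin 215° = -8.03, north 14 cos 215° = -11.47
Current position: (-48.29, -55.22). Target: (76, -26). Remaining: Δeast = 124.29, Δnorth = 29.22.
Bearing = atan2(124.29, 29.22) mod 360° = 76.77°; distance = √((124.29)² + (29.22)²) = 127.677 km.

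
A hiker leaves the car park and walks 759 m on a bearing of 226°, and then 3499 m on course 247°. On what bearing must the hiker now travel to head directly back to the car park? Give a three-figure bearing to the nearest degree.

Leg 1 (226°, 759 m): east 759 sin 226° = -545.98, north 759 cos 226° = -527.25
Leg 2 (247°, 3499 m): east 3499 sin 247° = -3220.85, north 3499 cos 247° = -1367.17
Net displacement: -3766.83 east, -1894.41 north. Direction back to start is (3766.83, 1894.41): bearing = atan2(3766.83, 1894.41) mod 360° = 63.30° ≈ 063°.

063°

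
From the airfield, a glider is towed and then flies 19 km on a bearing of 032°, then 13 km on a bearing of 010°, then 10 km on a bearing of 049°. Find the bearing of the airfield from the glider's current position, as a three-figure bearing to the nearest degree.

209°

Leg 1 (032°, 19 km): east 19 sin 32° = 10.07, north 19 cos 32° = 16.11
Leg 2 (010°, 13 km): east 13 sin 10° = 2.26, north 13 cos 10° = 12.80
Leg 3 (049°, 10 km): east 10 sin 49° = 7.55, north 10 cos 49° = 6.56
Net displacement: 19.87 east, 35.48 north. Direction back to start is (-19.87, -35.48): bearing = atan2(-19.87, -35.48) mod 360° = 209.26° ≈ 209°.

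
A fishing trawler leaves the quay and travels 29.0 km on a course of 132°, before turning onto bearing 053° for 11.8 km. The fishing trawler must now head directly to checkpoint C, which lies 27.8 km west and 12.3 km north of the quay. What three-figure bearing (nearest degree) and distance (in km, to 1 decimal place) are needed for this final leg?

Leg 1 (132°, 29.0 km): east 29.0 sin 132° = 21.55, north 29.0 cos 132° = -19.40
Leg 2 (053°, 11.8 km): east 11.8 sin 53° = 9.42, north 11.8 cos 53° = 7.10
Current position: (30.98, -12.30). Target: (-27.8, 12.3). Remaining: Δeast = -58.78, Δnorth = 24.60.
Bearing = atan2(-58.78, 24.60) mod 360° = 292.71°; distance = √((-58.78)² + (24.60)²) = 63.717 km.

293°, 63.7 km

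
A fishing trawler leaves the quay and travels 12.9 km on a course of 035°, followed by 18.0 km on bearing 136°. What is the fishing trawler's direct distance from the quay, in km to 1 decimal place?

Leg 1 (035°, 12.9 km): east 12.9 sin 35° = 7.40, north 12.9 cos 35° = 10.57
Leg 2 (136°, 18.0 km): east 18.0 sin 136° = 12.50, north 18.0 cos 136° = -12.95
Net: 19.90 east, -2.38 north. Distance = √((19.90)² + (-2.38)²) = 20.045 km.

20.0 km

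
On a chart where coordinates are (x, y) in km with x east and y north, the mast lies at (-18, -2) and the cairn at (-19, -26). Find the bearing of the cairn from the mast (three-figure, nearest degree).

Δeast = -19 − -18 = -1.00; Δnorth = -26 − -2 = -24.00.
Bearing = atan2(Δeast, Δnorth) mod 360° = 182.39° ≈ 182°.

182°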